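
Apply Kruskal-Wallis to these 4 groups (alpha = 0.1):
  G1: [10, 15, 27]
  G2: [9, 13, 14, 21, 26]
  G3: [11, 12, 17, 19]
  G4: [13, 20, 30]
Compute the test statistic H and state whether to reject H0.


Step 1: Combine all N = 15 observations and assign midranks.
sorted (value, group, rank): (9,G2,1), (10,G1,2), (11,G3,3), (12,G3,4), (13,G2,5.5), (13,G4,5.5), (14,G2,7), (15,G1,8), (17,G3,9), (19,G3,10), (20,G4,11), (21,G2,12), (26,G2,13), (27,G1,14), (30,G4,15)
Step 2: Sum ranks within each group.
R_1 = 24 (n_1 = 3)
R_2 = 38.5 (n_2 = 5)
R_3 = 26 (n_3 = 4)
R_4 = 31.5 (n_4 = 3)
Step 3: H = 12/(N(N+1)) * sum(R_i^2/n_i) - 3(N+1)
     = 12/(15*16) * (24^2/3 + 38.5^2/5 + 26^2/4 + 31.5^2/3) - 3*16
     = 0.050000 * 988.2 - 48
     = 1.410000.
Step 4: Ties present; correction factor C = 1 - 6/(15^3 - 15) = 0.998214. Corrected H = 1.410000 / 0.998214 = 1.412522.
Step 5: Under H0, H ~ chi^2(3); p-value = 0.702602.
Step 6: alpha = 0.1. fail to reject H0.

H = 1.4125, df = 3, p = 0.702602, fail to reject H0.


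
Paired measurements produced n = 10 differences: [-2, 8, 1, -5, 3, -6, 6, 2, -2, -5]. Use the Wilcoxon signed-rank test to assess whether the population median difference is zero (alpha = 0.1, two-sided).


Step 1: Drop any zero differences (none here) and take |d_i|.
|d| = [2, 8, 1, 5, 3, 6, 6, 2, 2, 5]
Step 2: Midrank |d_i| (ties get averaged ranks).
ranks: |2|->3, |8|->10, |1|->1, |5|->6.5, |3|->5, |6|->8.5, |6|->8.5, |2|->3, |2|->3, |5|->6.5
Step 3: Attach original signs; sum ranks with positive sign and with negative sign.
W+ = 10 + 1 + 5 + 8.5 + 3 = 27.5
W- = 3 + 6.5 + 8.5 + 3 + 6.5 = 27.5
(Check: W+ + W- = 55 should equal n(n+1)/2 = 55.)
Step 4: Test statistic W = min(W+, W-) = 27.5.
Step 5: Ties in |d|, so use the tie-corrected normal approximation.
        E[W] = n(n+1)/4 = 10*11/4 = 27.5.
        Tie groups: |d|=2 (t=3), |d|=5 (t=2), |d|=6 (t=2); sum(t^3 - t) = 36.
        Var[W] = n(n+1)(2n+1)/24 - sum(t^3-t)/48 = 2310/24 - 36/48 = 95.5.
        z = (W - E[W]) / sqrt(Var[W]) = (27.5 - 27.5) / 9.7724 = 0.0000.
        Two-sided p = 2*Phi(z) = 1.000000.
Step 6: alpha = 0.1. fail to reject H0.

W+ = 27.5, W- = 27.5, W = min = 27.5, p = 1.000000, fail to reject H0.


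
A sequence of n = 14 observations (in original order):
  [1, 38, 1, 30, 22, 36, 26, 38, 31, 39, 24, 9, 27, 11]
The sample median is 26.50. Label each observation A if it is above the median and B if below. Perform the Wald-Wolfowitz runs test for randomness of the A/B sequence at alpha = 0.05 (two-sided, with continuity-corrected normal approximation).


Step 1: Compute median = 26.50; label A = above, B = below.
Labels in order: BABABABAAABBAB  (n_A = 7, n_B = 7)
Step 2: Count runs R = 11.
Step 3: Under H0 (random ordering), E[R] = 2*n_A*n_B/(n_A+n_B) + 1 = 2*7*7/14 + 1 = 8.0000.
        Var[R] = 2*n_A*n_B*(2*n_A*n_B - n_A - n_B) / ((n_A+n_B)^2 * (n_A+n_B-1)) = 8232/2548 = 3.2308.
        SD[R] = 1.7974.
Step 4: Continuity-corrected z = (R - 0.5 - E[R]) / SD[R] = (11 - 0.5 - 8.0000) / 1.7974 = 1.3909.
Step 5: Two-sided p-value via normal approximation = 2*(1 - Phi(|z|)) = 0.164264.
Step 6: alpha = 0.05. fail to reject H0.

R = 11, z = 1.3909, p = 0.164264, fail to reject H0.


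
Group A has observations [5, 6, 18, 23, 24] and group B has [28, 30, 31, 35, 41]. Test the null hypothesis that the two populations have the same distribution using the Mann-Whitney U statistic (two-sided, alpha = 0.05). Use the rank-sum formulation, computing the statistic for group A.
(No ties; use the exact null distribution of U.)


Step 1: Combine and sort all 10 observations; assign midranks.
sorted (value, group): (5,X), (6,X), (18,X), (23,X), (24,X), (28,Y), (30,Y), (31,Y), (35,Y), (41,Y)
ranks: 5->1, 6->2, 18->3, 23->4, 24->5, 28->6, 30->7, 31->8, 35->9, 41->10
Step 2: Rank sum for X: R1 = 1 + 2 + 3 + 4 + 5 = 15.
Step 3: U_X = R1 - n1(n1+1)/2 = 15 - 5*6/2 = 15 - 15 = 0.
       U_Y = n1*n2 - U_X = 25 - 0 = 25.
Step 4: No ties, so the exact null distribution of U (based on enumerating the C(10,5) = 252 equally likely rank assignments) gives the two-sided p-value.
Step 5: p-value = 0.007937; compare to alpha = 0.05. reject H0.

U_X = 0, p = 0.007937, reject H0 at alpha = 0.05.


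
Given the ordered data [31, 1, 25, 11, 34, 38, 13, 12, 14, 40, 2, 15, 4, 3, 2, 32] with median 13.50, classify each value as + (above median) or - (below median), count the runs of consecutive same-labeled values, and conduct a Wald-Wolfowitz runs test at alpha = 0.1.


Step 1: Compute median = 13.50; label A = above, B = below.
Labels in order: ABABAABBAABABBBA  (n_A = 8, n_B = 8)
Step 2: Count runs R = 11.
Step 3: Under H0 (random ordering), E[R] = 2*n_A*n_B/(n_A+n_B) + 1 = 2*8*8/16 + 1 = 9.0000.
        Var[R] = 2*n_A*n_B*(2*n_A*n_B - n_A - n_B) / ((n_A+n_B)^2 * (n_A+n_B-1)) = 14336/3840 = 3.7333.
        SD[R] = 1.9322.
Step 4: Continuity-corrected z = (R - 0.5 - E[R]) / SD[R] = (11 - 0.5 - 9.0000) / 1.9322 = 0.7763.
Step 5: Two-sided p-value via normal approximation = 2*(1 - Phi(|z|)) = 0.437558.
Step 6: alpha = 0.1. fail to reject H0.

R = 11, z = 0.7763, p = 0.437558, fail to reject H0.


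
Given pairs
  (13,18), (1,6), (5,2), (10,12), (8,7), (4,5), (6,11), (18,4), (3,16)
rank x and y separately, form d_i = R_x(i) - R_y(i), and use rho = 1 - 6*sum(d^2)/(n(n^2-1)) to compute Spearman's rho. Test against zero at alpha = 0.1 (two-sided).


Step 1: Rank x and y separately (midranks; no ties here).
rank(x): 13->8, 1->1, 5->4, 10->7, 8->6, 4->3, 6->5, 18->9, 3->2
rank(y): 18->9, 6->4, 2->1, 12->7, 7->5, 5->3, 11->6, 4->2, 16->8
Step 2: d_i = R_x(i) - R_y(i); compute d_i^2.
  (8-9)^2=1, (1-4)^2=9, (4-1)^2=9, (7-7)^2=0, (6-5)^2=1, (3-3)^2=0, (5-6)^2=1, (9-2)^2=49, (2-8)^2=36
sum(d^2) = 106.
Step 3: rho = 1 - 6*106 / (9*(9^2 - 1)) = 1 - 636/720 = 0.116667.
Step 4: Under H0, t = rho * sqrt((n-2)/(1-rho^2)) = 0.3108 ~ t(7).
Step 5: Two-sided p-value from the t-distribution with 7 df = 0.765008.
Step 6: alpha = 0.1. fail to reject H0.

rho = 0.1167, p = 0.765008, fail to reject H0 at alpha = 0.1.


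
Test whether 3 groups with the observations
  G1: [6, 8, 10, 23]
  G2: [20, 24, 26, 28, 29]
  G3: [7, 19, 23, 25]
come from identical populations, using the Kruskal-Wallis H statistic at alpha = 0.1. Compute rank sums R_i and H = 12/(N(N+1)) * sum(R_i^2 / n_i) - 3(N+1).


Step 1: Combine all N = 13 observations and assign midranks.
sorted (value, group, rank): (6,G1,1), (7,G3,2), (8,G1,3), (10,G1,4), (19,G3,5), (20,G2,6), (23,G1,7.5), (23,G3,7.5), (24,G2,9), (25,G3,10), (26,G2,11), (28,G2,12), (29,G2,13)
Step 2: Sum ranks within each group.
R_1 = 15.5 (n_1 = 4)
R_2 = 51 (n_2 = 5)
R_3 = 24.5 (n_3 = 4)
Step 3: H = 12/(N(N+1)) * sum(R_i^2/n_i) - 3(N+1)
     = 12/(13*14) * (15.5^2/4 + 51^2/5 + 24.5^2/4) - 3*14
     = 0.065934 * 730.325 - 42
     = 6.153297.
Step 4: Ties present; correction factor C = 1 - 6/(13^3 - 13) = 0.997253. Corrected H = 6.153297 / 0.997253 = 6.170248.
Step 5: Under H0, H ~ chi^2(2); p-value = 0.045724.
Step 6: alpha = 0.1. reject H0.

H = 6.1702, df = 2, p = 0.045724, reject H0.


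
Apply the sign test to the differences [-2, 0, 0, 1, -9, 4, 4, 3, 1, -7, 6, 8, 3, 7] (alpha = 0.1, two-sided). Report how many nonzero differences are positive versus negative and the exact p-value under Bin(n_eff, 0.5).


Step 1: Discard zero differences. Original n = 14; n_eff = number of nonzero differences = 12.
Nonzero differences (with sign): -2, +1, -9, +4, +4, +3, +1, -7, +6, +8, +3, +7
Step 2: Count signs: positive = 9, negative = 3.
Step 3: Under H0: P(positive) = 0.5, so the number of positives S ~ Bin(12, 0.5).
Step 4: Two-sided exact p-value = sum of Bin(12,0.5) probabilities at or below the observed probability = 0.145996.
Step 5: alpha = 0.1. fail to reject H0.

n_eff = 12, pos = 9, neg = 3, p = 0.145996, fail to reject H0.


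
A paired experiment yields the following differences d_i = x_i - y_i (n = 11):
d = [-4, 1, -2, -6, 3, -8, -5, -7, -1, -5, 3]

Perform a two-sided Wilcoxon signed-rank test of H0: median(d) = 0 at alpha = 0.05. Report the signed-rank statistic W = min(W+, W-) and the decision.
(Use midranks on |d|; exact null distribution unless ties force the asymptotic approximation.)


Step 1: Drop any zero differences (none here) and take |d_i|.
|d| = [4, 1, 2, 6, 3, 8, 5, 7, 1, 5, 3]
Step 2: Midrank |d_i| (ties get averaged ranks).
ranks: |4|->6, |1|->1.5, |2|->3, |6|->9, |3|->4.5, |8|->11, |5|->7.5, |7|->10, |1|->1.5, |5|->7.5, |3|->4.5
Step 3: Attach original signs; sum ranks with positive sign and with negative sign.
W+ = 1.5 + 4.5 + 4.5 = 10.5
W- = 6 + 3 + 9 + 11 + 7.5 + 10 + 1.5 + 7.5 = 55.5
(Check: W+ + W- = 66 should equal n(n+1)/2 = 66.)
Step 4: Test statistic W = min(W+, W-) = 10.5.
Step 5: Ties in |d|, so use the tie-corrected normal approximation.
        E[W] = n(n+1)/4 = 11*12/4 = 33.
        Tie groups: |d|=1 (t=2), |d|=3 (t=2), |d|=5 (t=2); sum(t^3 - t) = 18.
        Var[W] = n(n+1)(2n+1)/24 - sum(t^3-t)/48 = 3036/24 - 18/48 = 126.125.
        z = (W - E[W]) / sqrt(Var[W]) = (10.5 - 33) / 11.2305 = -2.0035.
        Two-sided p = 2*Phi(z) = 0.045127.
Step 6: alpha = 0.05. reject H0.

W+ = 10.5, W- = 55.5, W = min = 10.5, p = 0.045127, reject H0.


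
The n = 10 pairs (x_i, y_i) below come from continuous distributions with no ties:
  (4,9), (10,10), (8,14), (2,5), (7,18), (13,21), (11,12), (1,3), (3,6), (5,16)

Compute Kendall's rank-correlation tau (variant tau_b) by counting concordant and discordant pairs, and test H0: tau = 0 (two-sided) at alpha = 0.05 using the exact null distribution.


Step 1: Enumerate the 45 unordered pairs (i,j) with i<j and classify each by sign(x_j-x_i) * sign(y_j-y_i).
  (1,2):dx=+6,dy=+1->C; (1,3):dx=+4,dy=+5->C; (1,4):dx=-2,dy=-4->C; (1,5):dx=+3,dy=+9->C
  (1,6):dx=+9,dy=+12->C; (1,7):dx=+7,dy=+3->C; (1,8):dx=-3,dy=-6->C; (1,9):dx=-1,dy=-3->C
  (1,10):dx=+1,dy=+7->C; (2,3):dx=-2,dy=+4->D; (2,4):dx=-8,dy=-5->C; (2,5):dx=-3,dy=+8->D
  (2,6):dx=+3,dy=+11->C; (2,7):dx=+1,dy=+2->C; (2,8):dx=-9,dy=-7->C; (2,9):dx=-7,dy=-4->C
  (2,10):dx=-5,dy=+6->D; (3,4):dx=-6,dy=-9->C; (3,5):dx=-1,dy=+4->D; (3,6):dx=+5,dy=+7->C
  (3,7):dx=+3,dy=-2->D; (3,8):dx=-7,dy=-11->C; (3,9):dx=-5,dy=-8->C; (3,10):dx=-3,dy=+2->D
  (4,5):dx=+5,dy=+13->C; (4,6):dx=+11,dy=+16->C; (4,7):dx=+9,dy=+7->C; (4,8):dx=-1,dy=-2->C
  (4,9):dx=+1,dy=+1->C; (4,10):dx=+3,dy=+11->C; (5,6):dx=+6,dy=+3->C; (5,7):dx=+4,dy=-6->D
  (5,8):dx=-6,dy=-15->C; (5,9):dx=-4,dy=-12->C; (5,10):dx=-2,dy=-2->C; (6,7):dx=-2,dy=-9->C
  (6,8):dx=-12,dy=-18->C; (6,9):dx=-10,dy=-15->C; (6,10):dx=-8,dy=-5->C; (7,8):dx=-10,dy=-9->C
  (7,9):dx=-8,dy=-6->C; (7,10):dx=-6,dy=+4->D; (8,9):dx=+2,dy=+3->C; (8,10):dx=+4,dy=+13->C
  (9,10):dx=+2,dy=+10->C
Step 2: C = 37, D = 8, total pairs = 45.
Step 3: tau = (C - D)/(n(n-1)/2) = (37 - 8)/45 = 0.644444.
Step 4: Exact two-sided p-value (enumerate n! = 3628800 permutations of y under H0): p = 0.009148.
Step 5: alpha = 0.05. reject H0.

tau_b = 0.6444 (C=37, D=8), p = 0.009148, reject H0.


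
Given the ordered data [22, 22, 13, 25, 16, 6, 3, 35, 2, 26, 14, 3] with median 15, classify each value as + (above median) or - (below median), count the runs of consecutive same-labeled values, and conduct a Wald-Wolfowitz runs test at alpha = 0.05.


Step 1: Compute median = 15; label A = above, B = below.
Labels in order: AABAABBABABB  (n_A = 6, n_B = 6)
Step 2: Count runs R = 8.
Step 3: Under H0 (random ordering), E[R] = 2*n_A*n_B/(n_A+n_B) + 1 = 2*6*6/12 + 1 = 7.0000.
        Var[R] = 2*n_A*n_B*(2*n_A*n_B - n_A - n_B) / ((n_A+n_B)^2 * (n_A+n_B-1)) = 4320/1584 = 2.7273.
        SD[R] = 1.6514.
Step 4: Continuity-corrected z = (R - 0.5 - E[R]) / SD[R] = (8 - 0.5 - 7.0000) / 1.6514 = 0.3028.
Step 5: Two-sided p-value via normal approximation = 2*(1 - Phi(|z|)) = 0.762069.
Step 6: alpha = 0.05. fail to reject H0.

R = 8, z = 0.3028, p = 0.762069, fail to reject H0.


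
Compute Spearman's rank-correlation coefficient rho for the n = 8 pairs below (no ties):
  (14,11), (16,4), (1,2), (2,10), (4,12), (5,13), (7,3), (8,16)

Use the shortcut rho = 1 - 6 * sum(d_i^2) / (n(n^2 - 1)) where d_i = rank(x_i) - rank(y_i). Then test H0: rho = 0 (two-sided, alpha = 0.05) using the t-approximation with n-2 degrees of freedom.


Step 1: Rank x and y separately (midranks; no ties here).
rank(x): 14->7, 16->8, 1->1, 2->2, 4->3, 5->4, 7->5, 8->6
rank(y): 11->5, 4->3, 2->1, 10->4, 12->6, 13->7, 3->2, 16->8
Step 2: d_i = R_x(i) - R_y(i); compute d_i^2.
  (7-5)^2=4, (8-3)^2=25, (1-1)^2=0, (2-4)^2=4, (3-6)^2=9, (4-7)^2=9, (5-2)^2=9, (6-8)^2=4
sum(d^2) = 64.
Step 3: rho = 1 - 6*64 / (8*(8^2 - 1)) = 1 - 384/504 = 0.238095.
Step 4: Under H0, t = rho * sqrt((n-2)/(1-rho^2)) = 0.6005 ~ t(6).
Step 5: Two-sided p-value from the t-distribution with 6 df = 0.570156.
Step 6: alpha = 0.05. fail to reject H0.

rho = 0.2381, p = 0.570156, fail to reject H0 at alpha = 0.05.


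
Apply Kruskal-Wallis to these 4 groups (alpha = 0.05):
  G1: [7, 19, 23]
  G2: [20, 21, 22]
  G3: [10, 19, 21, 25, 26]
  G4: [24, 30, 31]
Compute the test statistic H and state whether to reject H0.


Step 1: Combine all N = 14 observations and assign midranks.
sorted (value, group, rank): (7,G1,1), (10,G3,2), (19,G1,3.5), (19,G3,3.5), (20,G2,5), (21,G2,6.5), (21,G3,6.5), (22,G2,8), (23,G1,9), (24,G4,10), (25,G3,11), (26,G3,12), (30,G4,13), (31,G4,14)
Step 2: Sum ranks within each group.
R_1 = 13.5 (n_1 = 3)
R_2 = 19.5 (n_2 = 3)
R_3 = 35 (n_3 = 5)
R_4 = 37 (n_4 = 3)
Step 3: H = 12/(N(N+1)) * sum(R_i^2/n_i) - 3(N+1)
     = 12/(14*15) * (13.5^2/3 + 19.5^2/3 + 35^2/5 + 37^2/3) - 3*15
     = 0.057143 * 888.833 - 45
     = 5.790476.
Step 4: Ties present; correction factor C = 1 - 12/(14^3 - 14) = 0.995604. Corrected H = 5.790476 / 0.995604 = 5.816041.
Step 5: Under H0, H ~ chi^2(3); p-value = 0.120911.
Step 6: alpha = 0.05. fail to reject H0.

H = 5.8160, df = 3, p = 0.120911, fail to reject H0.


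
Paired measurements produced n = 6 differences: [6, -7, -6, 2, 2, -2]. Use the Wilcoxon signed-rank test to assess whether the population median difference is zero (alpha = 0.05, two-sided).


Step 1: Drop any zero differences (none here) and take |d_i|.
|d| = [6, 7, 6, 2, 2, 2]
Step 2: Midrank |d_i| (ties get averaged ranks).
ranks: |6|->4.5, |7|->6, |6|->4.5, |2|->2, |2|->2, |2|->2
Step 3: Attach original signs; sum ranks with positive sign and with negative sign.
W+ = 4.5 + 2 + 2 = 8.5
W- = 6 + 4.5 + 2 = 12.5
(Check: W+ + W- = 21 should equal n(n+1)/2 = 21.)
Step 4: Test statistic W = min(W+, W-) = 8.5.
Step 5: Ties in |d|, so use the tie-corrected normal approximation.
        E[W] = n(n+1)/4 = 6*7/4 = 10.5.
        Tie groups: |d|=2 (t=3), |d|=6 (t=2); sum(t^3 - t) = 30.
        Var[W] = n(n+1)(2n+1)/24 - sum(t^3-t)/48 = 546/24 - 30/48 = 22.125.
        z = (W - E[W]) / sqrt(Var[W]) = (8.5 - 10.5) / 4.7037 = -0.4252.
        Two-sided p = 2*Phi(z) = 0.670694.
Step 6: alpha = 0.05. fail to reject H0.

W+ = 8.5, W- = 12.5, W = min = 8.5, p = 0.670694, fail to reject H0.


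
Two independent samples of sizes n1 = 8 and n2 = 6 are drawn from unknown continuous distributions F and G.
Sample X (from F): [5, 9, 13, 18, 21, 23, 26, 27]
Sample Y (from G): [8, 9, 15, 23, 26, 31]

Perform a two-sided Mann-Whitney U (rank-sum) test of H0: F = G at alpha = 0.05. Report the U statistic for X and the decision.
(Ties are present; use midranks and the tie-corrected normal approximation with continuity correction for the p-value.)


Step 1: Combine and sort all 14 observations; assign midranks.
sorted (value, group): (5,X), (8,Y), (9,X), (9,Y), (13,X), (15,Y), (18,X), (21,X), (23,X), (23,Y), (26,X), (26,Y), (27,X), (31,Y)
ranks: 5->1, 8->2, 9->3.5, 9->3.5, 13->5, 15->6, 18->7, 21->8, 23->9.5, 23->9.5, 26->11.5, 26->11.5, 27->13, 31->14
Step 2: Rank sum for X: R1 = 1 + 3.5 + 5 + 7 + 8 + 9.5 + 11.5 + 13 = 58.5.
Step 3: U_X = R1 - n1(n1+1)/2 = 58.5 - 8*9/2 = 58.5 - 36 = 22.5.
       U_Y = n1*n2 - U_X = 48 - 22.5 = 25.5.
Step 4: Ties are present, so use the tie-corrected normal approximation (with continuity correction) for the p-value.
Step 5: p-value = 0.896941; compare to alpha = 0.05. fail to reject H0.

U_X = 22.5, p = 0.896941, fail to reject H0 at alpha = 0.05.


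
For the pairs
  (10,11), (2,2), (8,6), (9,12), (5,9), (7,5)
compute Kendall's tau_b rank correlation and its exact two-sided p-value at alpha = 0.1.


Step 1: Enumerate the 15 unordered pairs (i,j) with i<j and classify each by sign(x_j-x_i) * sign(y_j-y_i).
  (1,2):dx=-8,dy=-9->C; (1,3):dx=-2,dy=-5->C; (1,4):dx=-1,dy=+1->D; (1,5):dx=-5,dy=-2->C
  (1,6):dx=-3,dy=-6->C; (2,3):dx=+6,dy=+4->C; (2,4):dx=+7,dy=+10->C; (2,5):dx=+3,dy=+7->C
  (2,6):dx=+5,dy=+3->C; (3,4):dx=+1,dy=+6->C; (3,5):dx=-3,dy=+3->D; (3,6):dx=-1,dy=-1->C
  (4,5):dx=-4,dy=-3->C; (4,6):dx=-2,dy=-7->C; (5,6):dx=+2,dy=-4->D
Step 2: C = 12, D = 3, total pairs = 15.
Step 3: tau = (C - D)/(n(n-1)/2) = (12 - 3)/15 = 0.600000.
Step 4: Exact two-sided p-value (enumerate n! = 720 permutations of y under H0): p = 0.136111.
Step 5: alpha = 0.1. fail to reject H0.

tau_b = 0.6000 (C=12, D=3), p = 0.136111, fail to reject H0.


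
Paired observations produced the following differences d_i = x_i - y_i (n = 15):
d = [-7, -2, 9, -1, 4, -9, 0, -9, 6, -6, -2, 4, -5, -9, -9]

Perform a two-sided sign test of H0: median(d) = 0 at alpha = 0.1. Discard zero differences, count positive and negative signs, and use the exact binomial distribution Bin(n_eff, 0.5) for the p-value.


Step 1: Discard zero differences. Original n = 15; n_eff = number of nonzero differences = 14.
Nonzero differences (with sign): -7, -2, +9, -1, +4, -9, -9, +6, -6, -2, +4, -5, -9, -9
Step 2: Count signs: positive = 4, negative = 10.
Step 3: Under H0: P(positive) = 0.5, so the number of positives S ~ Bin(14, 0.5).
Step 4: Two-sided exact p-value = sum of Bin(14,0.5) probabilities at or below the observed probability = 0.179565.
Step 5: alpha = 0.1. fail to reject H0.

n_eff = 14, pos = 4, neg = 10, p = 0.179565, fail to reject H0.


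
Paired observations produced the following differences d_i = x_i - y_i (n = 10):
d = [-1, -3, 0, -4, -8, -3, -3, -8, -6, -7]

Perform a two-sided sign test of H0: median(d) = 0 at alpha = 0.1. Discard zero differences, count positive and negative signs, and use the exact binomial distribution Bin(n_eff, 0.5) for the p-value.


Step 1: Discard zero differences. Original n = 10; n_eff = number of nonzero differences = 9.
Nonzero differences (with sign): -1, -3, -4, -8, -3, -3, -8, -6, -7
Step 2: Count signs: positive = 0, negative = 9.
Step 3: Under H0: P(positive) = 0.5, so the number of positives S ~ Bin(9, 0.5).
Step 4: Two-sided exact p-value = sum of Bin(9,0.5) probabilities at or below the observed probability = 0.003906.
Step 5: alpha = 0.1. reject H0.

n_eff = 9, pos = 0, neg = 9, p = 0.003906, reject H0.


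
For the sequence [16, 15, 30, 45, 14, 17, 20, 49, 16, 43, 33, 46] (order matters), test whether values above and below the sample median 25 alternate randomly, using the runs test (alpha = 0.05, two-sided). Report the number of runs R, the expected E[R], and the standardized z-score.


Step 1: Compute median = 25; label A = above, B = below.
Labels in order: BBAABBBABAAA  (n_A = 6, n_B = 6)
Step 2: Count runs R = 6.
Step 3: Under H0 (random ordering), E[R] = 2*n_A*n_B/(n_A+n_B) + 1 = 2*6*6/12 + 1 = 7.0000.
        Var[R] = 2*n_A*n_B*(2*n_A*n_B - n_A - n_B) / ((n_A+n_B)^2 * (n_A+n_B-1)) = 4320/1584 = 2.7273.
        SD[R] = 1.6514.
Step 4: Continuity-corrected z = (R + 0.5 - E[R]) / SD[R] = (6 + 0.5 - 7.0000) / 1.6514 = -0.3028.
Step 5: Two-sided p-value via normal approximation = 2*(1 - Phi(|z|)) = 0.762069.
Step 6: alpha = 0.05. fail to reject H0.

R = 6, z = -0.3028, p = 0.762069, fail to reject H0.


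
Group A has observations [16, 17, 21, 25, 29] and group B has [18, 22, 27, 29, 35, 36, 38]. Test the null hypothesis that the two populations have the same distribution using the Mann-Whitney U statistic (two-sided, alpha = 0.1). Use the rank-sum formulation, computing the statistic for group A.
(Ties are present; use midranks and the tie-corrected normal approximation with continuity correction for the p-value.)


Step 1: Combine and sort all 12 observations; assign midranks.
sorted (value, group): (16,X), (17,X), (18,Y), (21,X), (22,Y), (25,X), (27,Y), (29,X), (29,Y), (35,Y), (36,Y), (38,Y)
ranks: 16->1, 17->2, 18->3, 21->4, 22->5, 25->6, 27->7, 29->8.5, 29->8.5, 35->10, 36->11, 38->12
Step 2: Rank sum for X: R1 = 1 + 2 + 4 + 6 + 8.5 = 21.5.
Step 3: U_X = R1 - n1(n1+1)/2 = 21.5 - 5*6/2 = 21.5 - 15 = 6.5.
       U_Y = n1*n2 - U_X = 35 - 6.5 = 28.5.
Step 4: Ties are present, so use the tie-corrected normal approximation (with continuity correction) for the p-value.
Step 5: p-value = 0.087602; compare to alpha = 0.1. reject H0.

U_X = 6.5, p = 0.087602, reject H0 at alpha = 0.1.


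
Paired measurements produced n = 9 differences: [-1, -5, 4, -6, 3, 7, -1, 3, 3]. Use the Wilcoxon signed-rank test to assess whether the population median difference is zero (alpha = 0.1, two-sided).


Step 1: Drop any zero differences (none here) and take |d_i|.
|d| = [1, 5, 4, 6, 3, 7, 1, 3, 3]
Step 2: Midrank |d_i| (ties get averaged ranks).
ranks: |1|->1.5, |5|->7, |4|->6, |6|->8, |3|->4, |7|->9, |1|->1.5, |3|->4, |3|->4
Step 3: Attach original signs; sum ranks with positive sign and with negative sign.
W+ = 6 + 4 + 9 + 4 + 4 = 27
W- = 1.5 + 7 + 8 + 1.5 = 18
(Check: W+ + W- = 45 should equal n(n+1)/2 = 45.)
Step 4: Test statistic W = min(W+, W-) = 18.
Step 5: Ties in |d|, so use the tie-corrected normal approximation.
        E[W] = n(n+1)/4 = 9*10/4 = 22.5.
        Tie groups: |d|=1 (t=2), |d|=3 (t=3); sum(t^3 - t) = 30.
        Var[W] = n(n+1)(2n+1)/24 - sum(t^3-t)/48 = 1710/24 - 30/48 = 70.625.
        z = (W - E[W]) / sqrt(Var[W]) = (18 - 22.5) / 8.4039 = -0.5355.
        Two-sided p = 2*Phi(z) = 0.592326.
Step 6: alpha = 0.1. fail to reject H0.

W+ = 27, W- = 18, W = min = 18, p = 0.592326, fail to reject H0.


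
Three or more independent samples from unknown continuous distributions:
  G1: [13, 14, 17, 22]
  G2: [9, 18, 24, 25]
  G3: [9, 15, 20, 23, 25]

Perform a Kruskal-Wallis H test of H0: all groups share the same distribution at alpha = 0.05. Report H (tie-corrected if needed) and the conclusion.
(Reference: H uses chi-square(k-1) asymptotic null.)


Step 1: Combine all N = 13 observations and assign midranks.
sorted (value, group, rank): (9,G2,1.5), (9,G3,1.5), (13,G1,3), (14,G1,4), (15,G3,5), (17,G1,6), (18,G2,7), (20,G3,8), (22,G1,9), (23,G3,10), (24,G2,11), (25,G2,12.5), (25,G3,12.5)
Step 2: Sum ranks within each group.
R_1 = 22 (n_1 = 4)
R_2 = 32 (n_2 = 4)
R_3 = 37 (n_3 = 5)
Step 3: H = 12/(N(N+1)) * sum(R_i^2/n_i) - 3(N+1)
     = 12/(13*14) * (22^2/4 + 32^2/4 + 37^2/5) - 3*14
     = 0.065934 * 650.8 - 42
     = 0.909890.
Step 4: Ties present; correction factor C = 1 - 12/(13^3 - 13) = 0.994505. Corrected H = 0.909890 / 0.994505 = 0.914917.
Step 5: Under H0, H ~ chi^2(2); p-value = 0.632890.
Step 6: alpha = 0.05. fail to reject H0.

H = 0.9149, df = 2, p = 0.632890, fail to reject H0.


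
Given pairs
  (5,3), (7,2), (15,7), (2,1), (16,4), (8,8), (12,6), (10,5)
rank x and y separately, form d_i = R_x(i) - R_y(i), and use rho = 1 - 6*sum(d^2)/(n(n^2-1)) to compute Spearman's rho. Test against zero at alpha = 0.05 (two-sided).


Step 1: Rank x and y separately (midranks; no ties here).
rank(x): 5->2, 7->3, 15->7, 2->1, 16->8, 8->4, 12->6, 10->5
rank(y): 3->3, 2->2, 7->7, 1->1, 4->4, 8->8, 6->6, 5->5
Step 2: d_i = R_x(i) - R_y(i); compute d_i^2.
  (2-3)^2=1, (3-2)^2=1, (7-7)^2=0, (1-1)^2=0, (8-4)^2=16, (4-8)^2=16, (6-6)^2=0, (5-5)^2=0
sum(d^2) = 34.
Step 3: rho = 1 - 6*34 / (8*(8^2 - 1)) = 1 - 204/504 = 0.595238.
Step 4: Under H0, t = rho * sqrt((n-2)/(1-rho^2)) = 1.8145 ~ t(6).
Step 5: Two-sided p-value from the t-distribution with 6 df = 0.119530.
Step 6: alpha = 0.05. fail to reject H0.

rho = 0.5952, p = 0.119530, fail to reject H0 at alpha = 0.05.


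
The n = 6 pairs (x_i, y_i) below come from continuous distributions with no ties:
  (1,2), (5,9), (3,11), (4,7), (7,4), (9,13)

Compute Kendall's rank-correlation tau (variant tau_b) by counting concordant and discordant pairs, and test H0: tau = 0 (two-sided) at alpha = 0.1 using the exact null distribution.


Step 1: Enumerate the 15 unordered pairs (i,j) with i<j and classify each by sign(x_j-x_i) * sign(y_j-y_i).
  (1,2):dx=+4,dy=+7->C; (1,3):dx=+2,dy=+9->C; (1,4):dx=+3,dy=+5->C; (1,5):dx=+6,dy=+2->C
  (1,6):dx=+8,dy=+11->C; (2,3):dx=-2,dy=+2->D; (2,4):dx=-1,dy=-2->C; (2,5):dx=+2,dy=-5->D
  (2,6):dx=+4,dy=+4->C; (3,4):dx=+1,dy=-4->D; (3,5):dx=+4,dy=-7->D; (3,6):dx=+6,dy=+2->C
  (4,5):dx=+3,dy=-3->D; (4,6):dx=+5,dy=+6->C; (5,6):dx=+2,dy=+9->C
Step 2: C = 10, D = 5, total pairs = 15.
Step 3: tau = (C - D)/(n(n-1)/2) = (10 - 5)/15 = 0.333333.
Step 4: Exact two-sided p-value (enumerate n! = 720 permutations of y under H0): p = 0.469444.
Step 5: alpha = 0.1. fail to reject H0.

tau_b = 0.3333 (C=10, D=5), p = 0.469444, fail to reject H0.


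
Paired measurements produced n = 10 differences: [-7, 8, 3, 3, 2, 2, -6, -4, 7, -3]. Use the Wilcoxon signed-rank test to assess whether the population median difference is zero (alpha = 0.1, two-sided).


Step 1: Drop any zero differences (none here) and take |d_i|.
|d| = [7, 8, 3, 3, 2, 2, 6, 4, 7, 3]
Step 2: Midrank |d_i| (ties get averaged ranks).
ranks: |7|->8.5, |8|->10, |3|->4, |3|->4, |2|->1.5, |2|->1.5, |6|->7, |4|->6, |7|->8.5, |3|->4
Step 3: Attach original signs; sum ranks with positive sign and with negative sign.
W+ = 10 + 4 + 4 + 1.5 + 1.5 + 8.5 = 29.5
W- = 8.5 + 7 + 6 + 4 = 25.5
(Check: W+ + W- = 55 should equal n(n+1)/2 = 55.)
Step 4: Test statistic W = min(W+, W-) = 25.5.
Step 5: Ties in |d|, so use the tie-corrected normal approximation.
        E[W] = n(n+1)/4 = 10*11/4 = 27.5.
        Tie groups: |d|=2 (t=2), |d|=3 (t=3), |d|=7 (t=2); sum(t^3 - t) = 36.
        Var[W] = n(n+1)(2n+1)/24 - sum(t^3-t)/48 = 2310/24 - 36/48 = 95.5.
        z = (W - E[W]) / sqrt(Var[W]) = (25.5 - 27.5) / 9.7724 = -0.2047.
        Two-sided p = 2*Phi(z) = 0.837839.
Step 6: alpha = 0.1. fail to reject H0.

W+ = 29.5, W- = 25.5, W = min = 25.5, p = 0.837839, fail to reject H0.


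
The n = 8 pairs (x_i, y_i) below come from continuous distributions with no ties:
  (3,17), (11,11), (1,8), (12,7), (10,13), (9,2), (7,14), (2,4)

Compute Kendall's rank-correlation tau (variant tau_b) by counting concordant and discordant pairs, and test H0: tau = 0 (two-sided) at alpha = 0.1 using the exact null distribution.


Step 1: Enumerate the 28 unordered pairs (i,j) with i<j and classify each by sign(x_j-x_i) * sign(y_j-y_i).
  (1,2):dx=+8,dy=-6->D; (1,3):dx=-2,dy=-9->C; (1,4):dx=+9,dy=-10->D; (1,5):dx=+7,dy=-4->D
  (1,6):dx=+6,dy=-15->D; (1,7):dx=+4,dy=-3->D; (1,8):dx=-1,dy=-13->C; (2,3):dx=-10,dy=-3->C
  (2,4):dx=+1,dy=-4->D; (2,5):dx=-1,dy=+2->D; (2,6):dx=-2,dy=-9->C; (2,7):dx=-4,dy=+3->D
  (2,8):dx=-9,dy=-7->C; (3,4):dx=+11,dy=-1->D; (3,5):dx=+9,dy=+5->C; (3,6):dx=+8,dy=-6->D
  (3,7):dx=+6,dy=+6->C; (3,8):dx=+1,dy=-4->D; (4,5):dx=-2,dy=+6->D; (4,6):dx=-3,dy=-5->C
  (4,7):dx=-5,dy=+7->D; (4,8):dx=-10,dy=-3->C; (5,6):dx=-1,dy=-11->C; (5,7):dx=-3,dy=+1->D
  (5,8):dx=-8,dy=-9->C; (6,7):dx=-2,dy=+12->D; (6,8):dx=-7,dy=+2->D; (7,8):dx=-5,dy=-10->C
Step 2: C = 12, D = 16, total pairs = 28.
Step 3: tau = (C - D)/(n(n-1)/2) = (12 - 16)/28 = -0.142857.
Step 4: Exact two-sided p-value (enumerate n! = 40320 permutations of y under H0): p = 0.719544.
Step 5: alpha = 0.1. fail to reject H0.

tau_b = -0.1429 (C=12, D=16), p = 0.719544, fail to reject H0.


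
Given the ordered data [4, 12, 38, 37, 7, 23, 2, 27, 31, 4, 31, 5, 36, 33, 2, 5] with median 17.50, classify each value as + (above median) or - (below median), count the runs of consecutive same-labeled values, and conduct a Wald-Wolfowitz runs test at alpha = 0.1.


Step 1: Compute median = 17.50; label A = above, B = below.
Labels in order: BBAABABAABABAABB  (n_A = 8, n_B = 8)
Step 2: Count runs R = 11.
Step 3: Under H0 (random ordering), E[R] = 2*n_A*n_B/(n_A+n_B) + 1 = 2*8*8/16 + 1 = 9.0000.
        Var[R] = 2*n_A*n_B*(2*n_A*n_B - n_A - n_B) / ((n_A+n_B)^2 * (n_A+n_B-1)) = 14336/3840 = 3.7333.
        SD[R] = 1.9322.
Step 4: Continuity-corrected z = (R - 0.5 - E[R]) / SD[R] = (11 - 0.5 - 9.0000) / 1.9322 = 0.7763.
Step 5: Two-sided p-value via normal approximation = 2*(1 - Phi(|z|)) = 0.437558.
Step 6: alpha = 0.1. fail to reject H0.

R = 11, z = 0.7763, p = 0.437558, fail to reject H0.


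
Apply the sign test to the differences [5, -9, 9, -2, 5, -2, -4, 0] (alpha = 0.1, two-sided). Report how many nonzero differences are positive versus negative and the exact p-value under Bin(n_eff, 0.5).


Step 1: Discard zero differences. Original n = 8; n_eff = number of nonzero differences = 7.
Nonzero differences (with sign): +5, -9, +9, -2, +5, -2, -4
Step 2: Count signs: positive = 3, negative = 4.
Step 3: Under H0: P(positive) = 0.5, so the number of positives S ~ Bin(7, 0.5).
Step 4: Two-sided exact p-value = sum of Bin(7,0.5) probabilities at or below the observed probability = 1.000000.
Step 5: alpha = 0.1. fail to reject H0.

n_eff = 7, pos = 3, neg = 4, p = 1.000000, fail to reject H0.


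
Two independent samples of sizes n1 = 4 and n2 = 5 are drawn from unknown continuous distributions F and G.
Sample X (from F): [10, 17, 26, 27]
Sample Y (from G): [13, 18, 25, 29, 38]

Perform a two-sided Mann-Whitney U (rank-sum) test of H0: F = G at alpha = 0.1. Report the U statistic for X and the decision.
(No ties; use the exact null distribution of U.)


Step 1: Combine and sort all 9 observations; assign midranks.
sorted (value, group): (10,X), (13,Y), (17,X), (18,Y), (25,Y), (26,X), (27,X), (29,Y), (38,Y)
ranks: 10->1, 13->2, 17->3, 18->4, 25->5, 26->6, 27->7, 29->8, 38->9
Step 2: Rank sum for X: R1 = 1 + 3 + 6 + 7 = 17.
Step 3: U_X = R1 - n1(n1+1)/2 = 17 - 4*5/2 = 17 - 10 = 7.
       U_Y = n1*n2 - U_X = 20 - 7 = 13.
Step 4: No ties, so the exact null distribution of U (based on enumerating the C(9,4) = 126 equally likely rank assignments) gives the two-sided p-value.
Step 5: p-value = 0.555556; compare to alpha = 0.1. fail to reject H0.

U_X = 7, p = 0.555556, fail to reject H0 at alpha = 0.1.


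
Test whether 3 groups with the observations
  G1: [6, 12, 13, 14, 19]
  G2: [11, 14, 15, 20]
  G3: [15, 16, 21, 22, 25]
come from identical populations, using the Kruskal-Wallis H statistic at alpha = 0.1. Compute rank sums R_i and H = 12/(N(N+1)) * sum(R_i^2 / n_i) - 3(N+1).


Step 1: Combine all N = 14 observations and assign midranks.
sorted (value, group, rank): (6,G1,1), (11,G2,2), (12,G1,3), (13,G1,4), (14,G1,5.5), (14,G2,5.5), (15,G2,7.5), (15,G3,7.5), (16,G3,9), (19,G1,10), (20,G2,11), (21,G3,12), (22,G3,13), (25,G3,14)
Step 2: Sum ranks within each group.
R_1 = 23.5 (n_1 = 5)
R_2 = 26 (n_2 = 4)
R_3 = 55.5 (n_3 = 5)
Step 3: H = 12/(N(N+1)) * sum(R_i^2/n_i) - 3(N+1)
     = 12/(14*15) * (23.5^2/5 + 26^2/4 + 55.5^2/5) - 3*15
     = 0.057143 * 895.5 - 45
     = 6.171429.
Step 4: Ties present; correction factor C = 1 - 12/(14^3 - 14) = 0.995604. Corrected H = 6.171429 / 0.995604 = 6.198675.
Step 5: Under H0, H ~ chi^2(2); p-value = 0.045079.
Step 6: alpha = 0.1. reject H0.

H = 6.1987, df = 2, p = 0.045079, reject H0.


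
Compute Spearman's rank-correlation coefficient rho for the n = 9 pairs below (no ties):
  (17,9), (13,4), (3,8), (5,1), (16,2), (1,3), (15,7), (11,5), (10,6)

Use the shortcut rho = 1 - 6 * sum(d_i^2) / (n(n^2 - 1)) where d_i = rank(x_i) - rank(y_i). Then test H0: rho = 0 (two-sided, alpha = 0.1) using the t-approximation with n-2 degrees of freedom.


Step 1: Rank x and y separately (midranks; no ties here).
rank(x): 17->9, 13->6, 3->2, 5->3, 16->8, 1->1, 15->7, 11->5, 10->4
rank(y): 9->9, 4->4, 8->8, 1->1, 2->2, 3->3, 7->7, 5->5, 6->6
Step 2: d_i = R_x(i) - R_y(i); compute d_i^2.
  (9-9)^2=0, (6-4)^2=4, (2-8)^2=36, (3-1)^2=4, (8-2)^2=36, (1-3)^2=4, (7-7)^2=0, (5-5)^2=0, (4-6)^2=4
sum(d^2) = 88.
Step 3: rho = 1 - 6*88 / (9*(9^2 - 1)) = 1 - 528/720 = 0.266667.
Step 4: Under H0, t = rho * sqrt((n-2)/(1-rho^2)) = 0.7320 ~ t(7).
Step 5: Two-sided p-value from the t-distribution with 7 df = 0.487922.
Step 6: alpha = 0.1. fail to reject H0.

rho = 0.2667, p = 0.487922, fail to reject H0 at alpha = 0.1.


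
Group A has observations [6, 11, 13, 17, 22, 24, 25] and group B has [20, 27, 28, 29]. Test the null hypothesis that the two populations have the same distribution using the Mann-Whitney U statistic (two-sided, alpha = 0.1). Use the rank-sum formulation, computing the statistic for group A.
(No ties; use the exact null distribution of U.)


Step 1: Combine and sort all 11 observations; assign midranks.
sorted (value, group): (6,X), (11,X), (13,X), (17,X), (20,Y), (22,X), (24,X), (25,X), (27,Y), (28,Y), (29,Y)
ranks: 6->1, 11->2, 13->3, 17->4, 20->5, 22->6, 24->7, 25->8, 27->9, 28->10, 29->11
Step 2: Rank sum for X: R1 = 1 + 2 + 3 + 4 + 6 + 7 + 8 = 31.
Step 3: U_X = R1 - n1(n1+1)/2 = 31 - 7*8/2 = 31 - 28 = 3.
       U_Y = n1*n2 - U_X = 28 - 3 = 25.
Step 4: No ties, so the exact null distribution of U (based on enumerating the C(11,7) = 330 equally likely rank assignments) gives the two-sided p-value.
Step 5: p-value = 0.042424; compare to alpha = 0.1. reject H0.

U_X = 3, p = 0.042424, reject H0 at alpha = 0.1.


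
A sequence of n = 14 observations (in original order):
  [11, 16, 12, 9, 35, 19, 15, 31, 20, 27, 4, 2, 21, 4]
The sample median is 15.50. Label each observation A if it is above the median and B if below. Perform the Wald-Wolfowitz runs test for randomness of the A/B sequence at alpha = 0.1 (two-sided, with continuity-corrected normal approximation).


Step 1: Compute median = 15.50; label A = above, B = below.
Labels in order: BABBAABAAABBAB  (n_A = 7, n_B = 7)
Step 2: Count runs R = 9.
Step 3: Under H0 (random ordering), E[R] = 2*n_A*n_B/(n_A+n_B) + 1 = 2*7*7/14 + 1 = 8.0000.
        Var[R] = 2*n_A*n_B*(2*n_A*n_B - n_A - n_B) / ((n_A+n_B)^2 * (n_A+n_B-1)) = 8232/2548 = 3.2308.
        SD[R] = 1.7974.
Step 4: Continuity-corrected z = (R - 0.5 - E[R]) / SD[R] = (9 - 0.5 - 8.0000) / 1.7974 = 0.2782.
Step 5: Two-sided p-value via normal approximation = 2*(1 - Phi(|z|)) = 0.780879.
Step 6: alpha = 0.1. fail to reject H0.

R = 9, z = 0.2782, p = 0.780879, fail to reject H0.


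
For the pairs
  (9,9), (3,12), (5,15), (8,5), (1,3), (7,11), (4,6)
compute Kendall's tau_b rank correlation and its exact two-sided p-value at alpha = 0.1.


Step 1: Enumerate the 21 unordered pairs (i,j) with i<j and classify each by sign(x_j-x_i) * sign(y_j-y_i).
  (1,2):dx=-6,dy=+3->D; (1,3):dx=-4,dy=+6->D; (1,4):dx=-1,dy=-4->C; (1,5):dx=-8,dy=-6->C
  (1,6):dx=-2,dy=+2->D; (1,7):dx=-5,dy=-3->C; (2,3):dx=+2,dy=+3->C; (2,4):dx=+5,dy=-7->D
  (2,5):dx=-2,dy=-9->C; (2,6):dx=+4,dy=-1->D; (2,7):dx=+1,dy=-6->D; (3,4):dx=+3,dy=-10->D
  (3,5):dx=-4,dy=-12->C; (3,6):dx=+2,dy=-4->D; (3,7):dx=-1,dy=-9->C; (4,5):dx=-7,dy=-2->C
  (4,6):dx=-1,dy=+6->D; (4,7):dx=-4,dy=+1->D; (5,6):dx=+6,dy=+8->C; (5,7):dx=+3,dy=+3->C
  (6,7):dx=-3,dy=-5->C
Step 2: C = 11, D = 10, total pairs = 21.
Step 3: tau = (C - D)/(n(n-1)/2) = (11 - 10)/21 = 0.047619.
Step 4: Exact two-sided p-value (enumerate n! = 5040 permutations of y under H0): p = 1.000000.
Step 5: alpha = 0.1. fail to reject H0.

tau_b = 0.0476 (C=11, D=10), p = 1.000000, fail to reject H0.


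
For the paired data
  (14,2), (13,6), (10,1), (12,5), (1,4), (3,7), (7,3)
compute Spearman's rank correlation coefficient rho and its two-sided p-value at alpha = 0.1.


Step 1: Rank x and y separately (midranks; no ties here).
rank(x): 14->7, 13->6, 10->4, 12->5, 1->1, 3->2, 7->3
rank(y): 2->2, 6->6, 1->1, 5->5, 4->4, 7->7, 3->3
Step 2: d_i = R_x(i) - R_y(i); compute d_i^2.
  (7-2)^2=25, (6-6)^2=0, (4-1)^2=9, (5-5)^2=0, (1-4)^2=9, (2-7)^2=25, (3-3)^2=0
sum(d^2) = 68.
Step 3: rho = 1 - 6*68 / (7*(7^2 - 1)) = 1 - 408/336 = -0.214286.
Step 4: Under H0, t = rho * sqrt((n-2)/(1-rho^2)) = -0.4906 ~ t(5).
Step 5: Two-sided p-value from the t-distribution with 5 df = 0.644512.
Step 6: alpha = 0.1. fail to reject H0.

rho = -0.2143, p = 0.644512, fail to reject H0 at alpha = 0.1.


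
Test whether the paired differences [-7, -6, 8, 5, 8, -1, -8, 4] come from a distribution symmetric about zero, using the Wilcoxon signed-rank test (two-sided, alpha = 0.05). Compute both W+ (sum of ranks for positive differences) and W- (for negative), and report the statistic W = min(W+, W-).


Step 1: Drop any zero differences (none here) and take |d_i|.
|d| = [7, 6, 8, 5, 8, 1, 8, 4]
Step 2: Midrank |d_i| (ties get averaged ranks).
ranks: |7|->5, |6|->4, |8|->7, |5|->3, |8|->7, |1|->1, |8|->7, |4|->2
Step 3: Attach original signs; sum ranks with positive sign and with negative sign.
W+ = 7 + 3 + 7 + 2 = 19
W- = 5 + 4 + 1 + 7 = 17
(Check: W+ + W- = 36 should equal n(n+1)/2 = 36.)
Step 4: Test statistic W = min(W+, W-) = 17.
Step 5: Ties in |d|, so use the tie-corrected normal approximation.
        E[W] = n(n+1)/4 = 8*9/4 = 18.
        Tie groups: |d|=8 (t=3); sum(t^3 - t) = 24.
        Var[W] = n(n+1)(2n+1)/24 - sum(t^3-t)/48 = 1224/24 - 24/48 = 50.5.
        z = (W - E[W]) / sqrt(Var[W]) = (17 - 18) / 7.1063 = -0.1407.
        Two-sided p = 2*Phi(z) = 0.888092.
Step 6: alpha = 0.05. fail to reject H0.

W+ = 19, W- = 17, W = min = 17, p = 0.888092, fail to reject H0.


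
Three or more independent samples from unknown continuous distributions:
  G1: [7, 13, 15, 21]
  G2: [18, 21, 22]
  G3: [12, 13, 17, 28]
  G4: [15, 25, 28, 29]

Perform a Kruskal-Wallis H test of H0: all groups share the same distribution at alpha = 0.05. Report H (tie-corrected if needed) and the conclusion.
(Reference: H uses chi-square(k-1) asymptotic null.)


Step 1: Combine all N = 15 observations and assign midranks.
sorted (value, group, rank): (7,G1,1), (12,G3,2), (13,G1,3.5), (13,G3,3.5), (15,G1,5.5), (15,G4,5.5), (17,G3,7), (18,G2,8), (21,G1,9.5), (21,G2,9.5), (22,G2,11), (25,G4,12), (28,G3,13.5), (28,G4,13.5), (29,G4,15)
Step 2: Sum ranks within each group.
R_1 = 19.5 (n_1 = 4)
R_2 = 28.5 (n_2 = 3)
R_3 = 26 (n_3 = 4)
R_4 = 46 (n_4 = 4)
Step 3: H = 12/(N(N+1)) * sum(R_i^2/n_i) - 3(N+1)
     = 12/(15*16) * (19.5^2/4 + 28.5^2/3 + 26^2/4 + 46^2/4) - 3*16
     = 0.050000 * 1063.81 - 48
     = 5.190625.
Step 4: Ties present; correction factor C = 1 - 24/(15^3 - 15) = 0.992857. Corrected H = 5.190625 / 0.992857 = 5.227968.
Step 5: Under H0, H ~ chi^2(3); p-value = 0.155845.
Step 6: alpha = 0.05. fail to reject H0.

H = 5.2280, df = 3, p = 0.155845, fail to reject H0.


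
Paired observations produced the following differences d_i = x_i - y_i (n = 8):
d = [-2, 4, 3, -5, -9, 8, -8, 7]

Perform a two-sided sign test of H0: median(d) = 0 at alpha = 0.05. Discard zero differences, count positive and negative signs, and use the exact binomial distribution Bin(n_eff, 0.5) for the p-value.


Step 1: Discard zero differences. Original n = 8; n_eff = number of nonzero differences = 8.
Nonzero differences (with sign): -2, +4, +3, -5, -9, +8, -8, +7
Step 2: Count signs: positive = 4, negative = 4.
Step 3: Under H0: P(positive) = 0.5, so the number of positives S ~ Bin(8, 0.5).
Step 4: Two-sided exact p-value = sum of Bin(8,0.5) probabilities at or below the observed probability = 1.000000.
Step 5: alpha = 0.05. fail to reject H0.

n_eff = 8, pos = 4, neg = 4, p = 1.000000, fail to reject H0.


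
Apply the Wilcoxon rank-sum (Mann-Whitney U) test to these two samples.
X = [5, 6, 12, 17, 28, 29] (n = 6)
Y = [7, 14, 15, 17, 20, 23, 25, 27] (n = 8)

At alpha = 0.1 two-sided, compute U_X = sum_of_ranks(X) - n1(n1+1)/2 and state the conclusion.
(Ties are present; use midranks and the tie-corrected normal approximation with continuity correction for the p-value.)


Step 1: Combine and sort all 14 observations; assign midranks.
sorted (value, group): (5,X), (6,X), (7,Y), (12,X), (14,Y), (15,Y), (17,X), (17,Y), (20,Y), (23,Y), (25,Y), (27,Y), (28,X), (29,X)
ranks: 5->1, 6->2, 7->3, 12->4, 14->5, 15->6, 17->7.5, 17->7.5, 20->9, 23->10, 25->11, 27->12, 28->13, 29->14
Step 2: Rank sum for X: R1 = 1 + 2 + 4 + 7.5 + 13 + 14 = 41.5.
Step 3: U_X = R1 - n1(n1+1)/2 = 41.5 - 6*7/2 = 41.5 - 21 = 20.5.
       U_Y = n1*n2 - U_X = 48 - 20.5 = 27.5.
Step 4: Ties are present, so use the tie-corrected normal approximation (with continuity correction) for the p-value.
Step 5: p-value = 0.698220; compare to alpha = 0.1. fail to reject H0.

U_X = 20.5, p = 0.698220, fail to reject H0 at alpha = 0.1.


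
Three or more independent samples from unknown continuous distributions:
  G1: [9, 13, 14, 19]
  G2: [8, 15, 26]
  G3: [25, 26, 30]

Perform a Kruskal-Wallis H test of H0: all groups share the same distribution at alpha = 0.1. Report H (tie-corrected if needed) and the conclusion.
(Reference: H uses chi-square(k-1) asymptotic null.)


Step 1: Combine all N = 10 observations and assign midranks.
sorted (value, group, rank): (8,G2,1), (9,G1,2), (13,G1,3), (14,G1,4), (15,G2,5), (19,G1,6), (25,G3,7), (26,G2,8.5), (26,G3,8.5), (30,G3,10)
Step 2: Sum ranks within each group.
R_1 = 15 (n_1 = 4)
R_2 = 14.5 (n_2 = 3)
R_3 = 25.5 (n_3 = 3)
Step 3: H = 12/(N(N+1)) * sum(R_i^2/n_i) - 3(N+1)
     = 12/(10*11) * (15^2/4 + 14.5^2/3 + 25.5^2/3) - 3*11
     = 0.109091 * 343.083 - 33
     = 4.427273.
Step 4: Ties present; correction factor C = 1 - 6/(10^3 - 10) = 0.993939. Corrected H = 4.427273 / 0.993939 = 4.454268.
Step 5: Under H0, H ~ chi^2(2); p-value = 0.107837.
Step 6: alpha = 0.1. fail to reject H0.

H = 4.4543, df = 2, p = 0.107837, fail to reject H0.
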